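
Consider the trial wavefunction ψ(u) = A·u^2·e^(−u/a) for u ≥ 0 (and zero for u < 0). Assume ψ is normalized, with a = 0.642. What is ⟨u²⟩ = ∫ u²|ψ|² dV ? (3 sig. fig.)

⟨u^2⟩ ≈ 3.09

The expectation value is the |ψ|²-weighted average of u^2: ∫ u^2|ψ|² du.
Recall ∫₀^∞ u^m e^(−u/β) du = m!·β^(m+1), the ratio of the moment integral to the normalization integral gives ⟨u²⟩ = 15·a^2/2.
Putting a = 0.642 gives 3.091.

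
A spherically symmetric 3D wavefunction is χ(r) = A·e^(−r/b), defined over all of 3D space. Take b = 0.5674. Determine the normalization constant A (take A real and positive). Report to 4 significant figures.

A ≈ 1.320

The normalization condition is ∫|χ|² 4πr² dr = 1 from 0 to ∞.
∫|χ|² 4πr² dr = A²·(π·b^3).
Setting this equal to 1 gives A² = 1/(π·b^3).
Substituting b = 0.5674 gives A² = 1.7425, so A = 1.3201.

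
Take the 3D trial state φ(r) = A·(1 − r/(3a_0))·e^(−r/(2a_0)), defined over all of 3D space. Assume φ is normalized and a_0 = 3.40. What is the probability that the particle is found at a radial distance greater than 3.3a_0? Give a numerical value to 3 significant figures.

P ≈ 0.647

Integrate the radial probability density 4πr²|φ|² over r > 3.3a_0.
Normalization gives A² = 1/(8·π·a_0^3/3).
In terms of u = r/a_0 (A², 4π and the length scale all cancel between numerator and denominator), P = [∫_{3.3}^{∞} u^2·(1 - u/3)^2·e^(-u) du] / [∫_{0}^{∞} u^2·(1 - u/3)^2·e^(-u) du].
With ∫ u^2·(1 - u/3)^2·e^(-u) du = (-u^4 + 2·u^3 - 3·u^2 - 6·u - 6)·e^(-u)/9 + C, the region integral is ≈ 0.43107 and the full one is 2/3.
Taking the ratio yields P = 0.6466.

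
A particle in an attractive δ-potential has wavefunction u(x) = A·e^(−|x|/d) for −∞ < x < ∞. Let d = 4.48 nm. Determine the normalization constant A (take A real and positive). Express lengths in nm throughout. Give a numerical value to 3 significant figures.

A ≈ 0.472 nm^(-1/2)

Require ∫ |u|² dx = 1 over the whole domain.
With u = A·e^(−|x|/d), the integral evaluates to A²·[d].
Setting this equal to 1 gives A² = 1/(d).
Plugging in d = 4.48 yields A = 0.4725.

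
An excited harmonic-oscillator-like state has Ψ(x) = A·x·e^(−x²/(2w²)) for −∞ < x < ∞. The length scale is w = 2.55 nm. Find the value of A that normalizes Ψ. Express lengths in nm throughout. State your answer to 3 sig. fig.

Normalization requires ∫|Ψ|² dx = 1, integrated from −∞ to ∞.
With ∫_{−∞}^{∞} x^(2m) e^(−αx²) dx = (2m−1)!!·√π / (2^m α^(m+1/2)), with Ψ = A·x·e^(−x²/(2w²)), the integral evaluates to A²·[√(π)·w^3/2].
Hence A² = 1/[√(π)·w^3/2].
Plugging in w = 2.55 yields A = 0.2609.

A ≈ 0.261 nm^(-3/2)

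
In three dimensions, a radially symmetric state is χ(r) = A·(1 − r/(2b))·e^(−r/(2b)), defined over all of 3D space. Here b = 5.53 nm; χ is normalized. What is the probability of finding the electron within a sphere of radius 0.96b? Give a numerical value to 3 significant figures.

P ≈ 0.0324

Integrate the radial probability density 4πr²|χ|² over r ≤ 0.96b.
The full normalization integral is A²·[8·π·b^3] = 1, fixing A².
Let u = r/b; then A², 4π and the length scale all cancel, so P = ∫_{0}^{0.96} u^2·(1 - u/2)^2·e^(-u) du ÷ ∫_{0}^{∞} u^2·(1 - u/2)^2·e^(-u) du.
An antiderivative of u^2·(1 - u/2)^2·e^(-u) is -(u^4/4 + u^2 + 2·u + 2)·e^(-u); evaluating from 0 to 0.96 gives ≈ 0.064884, while the full integral is 2.
The region integral divided by the full integral gives P = 0.03244.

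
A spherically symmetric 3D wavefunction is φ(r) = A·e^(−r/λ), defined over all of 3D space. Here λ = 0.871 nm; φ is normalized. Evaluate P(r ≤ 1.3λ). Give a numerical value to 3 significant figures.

P ≈ 0.482

Integrate the radial probability density 4πr²|φ|² over r ≤ 1.3λ.
A² is fixed by ∫₀^∞ 4πr²|φ|² dr = 1, i.e. A² = (π·λ^3)^(−1).
Substituting u = r/λ, A², 4π and the length scale all cancel in the ratio: P = ∫_{0}^{1.3} u^2·e^(-2·u) du / ∫_{0}^{∞} u^2·e^(-2·u) du.
With ∫ u^2·e^(-2·u) du = -(2·u^2 + 2·u + 1)·e^(-2·u)/4 + C, the region integral is 1/4 - 349·e^(-13/5)/200 and the full one is 1/4.
The region integral divided by the full integral gives P = 0.4816.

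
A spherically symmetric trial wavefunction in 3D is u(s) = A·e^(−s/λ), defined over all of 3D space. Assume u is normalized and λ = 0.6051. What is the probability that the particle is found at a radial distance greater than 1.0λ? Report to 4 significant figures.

Integrate the radial probability density 4πs²|u|² over s > 1.0λ.
A² is fixed by ∫₀^∞ 4πs²|u|² ds = 1, i.e. A² = (π·λ^3)^(−1).
In terms of t = s/λ (A², 4π and the length scale all cancel between numerator and denominator), P = [∫_{1.0}^{∞} t^2·e^(-2·t) dt] / [∫_{0}^{∞} t^2·e^(-2·t) dt].
With ∫ t^2·e^(-2·t) dt = -(2·t^2 + 2·t + 1)·e^(-2·t)/4 + C, the region integral is 5·e^(-2)/4 and the full one is 1/4.
The region integral divided by the full integral gives P = 0.67668.

P ≈ 0.6767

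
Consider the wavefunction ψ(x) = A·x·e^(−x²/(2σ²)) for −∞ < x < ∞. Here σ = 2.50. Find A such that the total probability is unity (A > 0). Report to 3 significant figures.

The normalization condition is ∫|ψ|² dx = 1 from −∞ to ∞.
Differentiating ∫e^(−αx²) dx = √(π/α) under α to get the higher moments, carrying out the integral gives A² · √(π)·σ^3/2.
Plugging in σ = 2.50 yields A = 0.2687.

A ≈ 0.269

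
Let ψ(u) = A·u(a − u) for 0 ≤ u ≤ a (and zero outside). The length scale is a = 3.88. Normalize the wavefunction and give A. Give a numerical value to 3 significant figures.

Normalization requires ∫|ψ|² du = 1, integrated from 0 to a.
Expanding the polynomial and integrating term by term, with ψ = A·u(a − u), the integral evaluates to A²·[a^5/30].
So A² = (a^5/30)^(−1).
Plugging in a = 3.88 yields A = 0.1847.

A ≈ 0.185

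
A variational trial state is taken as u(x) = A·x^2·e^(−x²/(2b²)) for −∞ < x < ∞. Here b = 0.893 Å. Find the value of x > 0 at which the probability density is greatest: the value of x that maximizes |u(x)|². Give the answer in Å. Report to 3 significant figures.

Set d/dx [|u(x)|²] = 0 and solve for x > 0.
This gives x = √(2)·b.
With b = 0.893, the value of x > 0 at which the probability density is greatest is 1.263 Å.

x ≈ 1.26 Å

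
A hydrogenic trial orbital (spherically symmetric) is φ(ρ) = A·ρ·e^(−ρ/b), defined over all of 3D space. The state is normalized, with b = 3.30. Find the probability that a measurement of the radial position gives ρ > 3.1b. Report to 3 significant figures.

Integrate the radial probability density 4πρ²|φ|² over ρ > 3.1b.
A² is fixed by ∫₀^∞ 4πρ²|φ|² dρ = 1, i.e. A² = (3·π·b^5)^(−1).
Substituting u = ρ/b, A², 4π and the length scale all cancel in the ratio: P = ∫_{3.1}^{∞} u^4·e^(-2·u) du / ∫_{0}^{∞} u^4·e^(-2·u) du.
Using ∫ u^4·e^(-2·u) du = -(u^4/2 + u^3 + 3·u^2/2 + 3·u/2 + 3/4)·e^(-2·u), the numerator is ≈ 0.19438 and the denominator is 3/4.
This evaluates to P = 0.2592.

P ≈ 0.259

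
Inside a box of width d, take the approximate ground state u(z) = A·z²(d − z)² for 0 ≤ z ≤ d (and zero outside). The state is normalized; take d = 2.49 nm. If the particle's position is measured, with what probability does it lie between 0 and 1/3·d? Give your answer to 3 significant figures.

|u|² is the probability density, so P = ∫_{0}^{1/3·d} |u|² dz.
With A² fixed by ∫|u|² = 1, i.e. A² = (d^9/630)^(−1), substitute and integrate.
In terms of t = z/d (A² and the length scale cancel between numerator and denominator), P = [∫_{0}^{1/3} t^4·(1 - t)^4 dt] / [∫_{0}^{1} t^4·(1 - t)^4 dt].
With ∫ t^4·(1 - t)^4 dt = t^5·(70·t^4 - 315·t^3 + 540·t^2 - 420·t + 126)/630 + C, the region integral is ≈ 0.00022991 and the full one is 1/630.
The result is P = 0.1448.

P ≈ 0.145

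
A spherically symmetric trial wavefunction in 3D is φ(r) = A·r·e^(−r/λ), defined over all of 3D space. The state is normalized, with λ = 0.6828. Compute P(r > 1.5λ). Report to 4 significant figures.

With dV = 4πr²dr, the probability is ∫|φ|² dV over r > 1.5λ.
The full normalization integral is A²·[3·π·λ^5] = 1, fixing A².
Substituting u = r/λ, A², 4π and the length scale all cancel in the ratio: P = ∫_{1.5}^{∞} u^4·e^(-2·u) du / ∫_{0}^{∞} u^4·e^(-2·u) du.
An antiderivative of u^4·e^(-2·u) is -(u^4/2 + u^3 + 3·u^2/2 + 3·u/2 + 3/4)·e^(-2·u); evaluating from 1.5 to ∞ gives 393·e^(-3)/32, while the full integral is 3/4.
This evaluates to P = 0.81526.

P ≈ 0.8153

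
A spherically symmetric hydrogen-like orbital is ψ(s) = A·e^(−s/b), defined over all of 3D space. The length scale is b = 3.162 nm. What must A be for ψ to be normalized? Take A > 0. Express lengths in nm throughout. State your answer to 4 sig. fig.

A ≈ 0.1003 nm^(-3/2)

The normalization condition is ∫|ψ|² 4πs² ds = 1 from 0 to ∞.
(Spherical symmetry: dV = 4πs² ds.)
Carrying out the integral gives A² · π·b^3.
Plugging in b = 3.162 yields A = 0.10034.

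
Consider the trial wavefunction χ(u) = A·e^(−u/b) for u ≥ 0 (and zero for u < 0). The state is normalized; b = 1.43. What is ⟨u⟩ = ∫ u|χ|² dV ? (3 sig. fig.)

By definition ⟨u⟩ = ∫ u |χ(u)|² du.
Evaluating both integrals, ⟨u⟩ = b/2.
Putting b = 1.43 gives 0.7150.

⟨u⟩ ≈ 0.715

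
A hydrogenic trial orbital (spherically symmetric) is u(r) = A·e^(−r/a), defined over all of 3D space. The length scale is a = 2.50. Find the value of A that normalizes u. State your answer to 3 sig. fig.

Normalization requires ∫|u|² 4πr² dr = 1, integrated from 0 to ∞.
With ∫₀^∞ r^2 e^(−αr) dr = 2!/α^3, the integral (without the A² prefactor) comes out to π·a^3.
Setting this equal to 1 gives A² = 1/(π·a^3).
With a = 2.50: A² = 0.02037 and A = 0.1427.

A ≈ 0.143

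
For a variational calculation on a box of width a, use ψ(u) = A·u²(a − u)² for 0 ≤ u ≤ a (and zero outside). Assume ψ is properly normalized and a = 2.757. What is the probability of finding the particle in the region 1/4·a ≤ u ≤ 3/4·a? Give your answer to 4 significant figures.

P ≈ 0.9021

The probability is P = ∫ |ψ|² du over [1/4·a, 3/4·a].
With A² fixed by ∫|ψ|² = 1, i.e. A² = (a^9/630)^(−1), substitute and integrate.
Let t = u/a; then A² and the length scale cancel, so P = ∫_{1/4}^{3/4} t^4·(1 - t)^4 dt ÷ ∫_{0}^{1} t^4·(1 - t)^4 dt.
Using ∫ t^4·(1 - t)^4 dt = t^5·(70·t^4 - 315·t^3 + 540·t^2 - 420·t + 126)/630, the numerator is ≈ 0.00143198 and the denominator is 1/630.
Taking the ratio, P = 0.90215.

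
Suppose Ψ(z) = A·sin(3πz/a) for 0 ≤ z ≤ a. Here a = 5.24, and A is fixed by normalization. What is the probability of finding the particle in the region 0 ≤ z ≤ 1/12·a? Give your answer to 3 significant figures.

The probability is P = ∫ |Ψ|² dz over [0, 1/12·a].
The normalization integral ∫|Ψ|²dz over the whole domain equals a/2·A², and A² cancels in the ratio.
Let u = z/a; then A² and the length scale cancel, so P = ∫_{0}^{1/12} sin(3·π·u)^2 du ÷ ∫_{0}^{1} sin(3·π·u)^2 du.
An antiderivative of sin(3·π·u)^2 is u/2 - sin(6·π·u)/(12·π); evaluating from 0 to 1/12 gives 1/24 - 1/(12·π), while the full integral is 1/2.
Taking the ratio, P = (-2 + π)/(12·π).

P ≈ 0.0303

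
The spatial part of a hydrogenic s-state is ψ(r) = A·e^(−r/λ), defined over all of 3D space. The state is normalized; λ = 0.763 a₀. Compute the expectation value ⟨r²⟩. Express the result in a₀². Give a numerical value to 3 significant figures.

⟨r^2⟩ ≈ 1.75 a₀^2

By definition ⟨r²⟩ = ∫ r^2 |ψ(r)|² 4πr² dr.
Since the A² factors cancel between numerator and denominator, ⟨r²⟩ = 3·λ^2.
With λ = 0.763, ⟨r^2⟩ = 1.747.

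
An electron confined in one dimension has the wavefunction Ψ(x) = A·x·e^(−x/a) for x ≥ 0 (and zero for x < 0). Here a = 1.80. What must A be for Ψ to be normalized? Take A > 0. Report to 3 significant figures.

A ≈ 0.828

The normalization condition is ∫|Ψ|² dx = 1 from 0 to ∞.
With ∫₀^∞ x^2 e^(−αx) dx = 2!/α^3, ∫|Ψ|² dx = A²·(a^3/4).
Hence A² = 1/[a^3/4].
Substituting a = 1.80 gives A² = 0.6859, so A = 0.8282.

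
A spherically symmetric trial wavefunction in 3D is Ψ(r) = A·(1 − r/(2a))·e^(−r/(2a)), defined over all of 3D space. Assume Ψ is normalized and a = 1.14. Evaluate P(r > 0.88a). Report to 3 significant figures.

P ≈ 0.971

With dV = 4πr²dr, the probability is ∫|Ψ|² dV over r > 0.88a.
A² is fixed by ∫₀^∞ 4πr²|Ψ|² dr = 1, i.e. A² = (8·π·a^3)^(−1).
Substituting u = r/a, A², 4π and the length scale all cancel in the ratio: P = ∫_{0.88}^{∞} u^2·(1 - u/2)^2·e^(-u) du / ∫_{0}^{∞} u^2·(1 - u/2)^2·e^(-u) du.
An antiderivative of u^2·(1 - u/2)^2·e^(-u) is -(u^4/4 + u^2 + 2·u + 2)·e^(-u); evaluating from 0.88 to ∞ gives ≈ 1.9430, while the full integral is 2.
Taking the ratio yields P = 0.9715.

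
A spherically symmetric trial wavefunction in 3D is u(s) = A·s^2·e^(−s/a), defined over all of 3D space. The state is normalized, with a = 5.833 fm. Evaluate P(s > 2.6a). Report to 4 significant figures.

P ≈ 0.7324

P = ∫ |u|² 4πs² ds over s > 2.6a.
A² is fixed by ∫₀^∞ 4πs²|u|² ds = 1, i.e. A² = (45·π·a^7/2)^(−1).
Substituting t = s/a, A², 4π and the length scale all cancel in the ratio: P = ∫_{2.6}^{∞} t^6·e^(-2·t) dt / ∫_{0}^{∞} t^6·e^(-2·t) dt.
An antiderivative of t^6·e^(-2·t) is -(4·t^6 + 12·t^5 + 30·t^4 + 60·t^3 + 90·t^2 + 90·t + 45)·e^(-2·t)/8; evaluating from 2.6 to ∞ gives ≈ 4.11971, while the full integral is 45/8.
Taking the ratio yields P = 0.73239.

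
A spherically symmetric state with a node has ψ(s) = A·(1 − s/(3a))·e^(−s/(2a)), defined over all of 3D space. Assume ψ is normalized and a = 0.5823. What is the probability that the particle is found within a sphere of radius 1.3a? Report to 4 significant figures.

P ≈ 0.2127

With dV = 4πs²ds, the probability is ∫|ψ|² dV over s ≤ 1.3a.
Normalization gives A² = 1/(8·π·a^3/3).
In terms of u = s/a (A², 4π and the length scale all cancel between numerator and denominator), P = [∫_{0}^{1.3} u^2·(1 - u/3)^2·e^(-u) du] / [∫_{0}^{∞} u^2·(1 - u/3)^2·e^(-u) du].
An antiderivative of u^2·(1 - u/3)^2·e^(-u) is (-u^4 + 2·u^3 - 3·u^2 - 6·u - 6)·e^(-u)/9; evaluating from 0 to 1.3 gives ≈ 0.141828, while the full integral is 2/3.
This evaluates to P = 0.21274.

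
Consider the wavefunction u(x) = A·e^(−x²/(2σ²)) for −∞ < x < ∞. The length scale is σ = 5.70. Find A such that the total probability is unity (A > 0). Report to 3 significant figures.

Normalization requires ∫|u|² dx = 1, integrated from −∞ to ∞.
With u = A·e^(−x²/(2σ²)), the integral evaluates to A²·[√(π)·σ].
So A² = (√(π)·σ)^(−1).
Plugging in σ = 5.70 yields A = 0.3146.

A ≈ 0.315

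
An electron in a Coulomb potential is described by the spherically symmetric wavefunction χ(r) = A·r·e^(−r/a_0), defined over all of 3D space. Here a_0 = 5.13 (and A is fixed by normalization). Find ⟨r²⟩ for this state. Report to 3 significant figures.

⟨r^2⟩ ≈ 197

By definition ⟨r²⟩ = ∫ r^2 |χ(r)|² 4πr² dr.
Using ∫₀^∞ rⁿ e^(−αr) dr = n!/αⁿ⁺¹, the ratio of the moment integral to the normalization integral gives ⟨r²⟩ = 15·a_0^2/2.
Putting a_0 = 5.13 gives 197.4.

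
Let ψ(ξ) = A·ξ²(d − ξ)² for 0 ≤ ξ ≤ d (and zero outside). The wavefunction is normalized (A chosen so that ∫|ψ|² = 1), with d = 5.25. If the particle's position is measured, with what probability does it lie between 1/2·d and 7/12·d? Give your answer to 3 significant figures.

P ≈ 0.198

|ψ|² is the probability density, so P = ∫_{1/2·d}^{7/12·d} |ψ|² dξ.
The normalization integral ∫|ψ|²dξ over the whole domain equals d^9/630·A², and A² cancels in the ratio.
In terms of u = ξ/d (A² and the length scale cancel between numerator and denominator), P = [∫_{1/2}^{7/12} u^4·(1 - u)^4 du] / [∫_{0}^{1} u^4·(1 - u)^4 du].
Using ∫ u^4·(1 - u)^4 du = u^5·(70·u^4 - 315·u^3 + 540·u^2 - 420·u + 126)/630, the numerator is ≈ 0.00031376 and the denominator is 1/630.
This works out to P = 0.1977.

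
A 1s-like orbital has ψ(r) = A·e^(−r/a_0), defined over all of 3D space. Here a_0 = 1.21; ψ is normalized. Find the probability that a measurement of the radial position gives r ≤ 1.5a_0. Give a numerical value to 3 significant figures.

P ≈ 0.577

Integrate the radial probability density 4πr²|ψ|² over r ≤ 1.5a_0.
Normalization gives A² = 1/(π·a_0^3).
Let u = r/a_0; then A², 4π and the length scale all cancel, so P = ∫_{0}^{1.5} u^2·e^(-2·u) du ÷ ∫_{0}^{∞} u^2·e^(-2·u) du.
With ∫ u^2·e^(-2·u) du = -(2·u^2 + 2·u + 1)·e^(-2·u)/4 + C, the region integral is 1/4 - 17·e^(-3)/8 and the full one is 1/4.
This evaluates to P = 0.5768.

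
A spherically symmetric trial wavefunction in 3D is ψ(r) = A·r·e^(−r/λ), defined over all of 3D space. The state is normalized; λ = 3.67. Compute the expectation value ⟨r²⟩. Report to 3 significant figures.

⟨r^2⟩ ≈ 101

The expectation value is the |ψ|²-weighted average of r^2: ∫ r^2|ψ|² 4πr² dr.
Using ∫₀^∞ rⁿ e^(−αr) dr = n!/αⁿ⁺¹, since the A² factors cancel between numerator and denominator, ⟨r²⟩ = 15·λ^2/2.
With λ = 3.67, ⟨r^2⟩ = 101.0.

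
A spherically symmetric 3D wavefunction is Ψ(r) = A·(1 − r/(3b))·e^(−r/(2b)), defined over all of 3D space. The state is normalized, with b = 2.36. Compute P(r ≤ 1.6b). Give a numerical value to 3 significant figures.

Integrate the radial probability density 4πr²|Ψ|² over r ≤ 1.6b.
A² is fixed by ∫₀^∞ 4πr²|Ψ|² dr = 1, i.e. A² = (8·π·b^3/3)^(−1).
In terms of u = r/b (A², 4π and the length scale all cancel between numerator and denominator), P = [∫_{0}^{1.6} u^2·(1 - u/3)^2·e^(-u) du] / [∫_{0}^{∞} u^2·(1 - u/3)^2·e^(-u) du].
Using ∫ u^2·(1 - u/3)^2·e^(-u) du = (-u^4 + 2·u^3 - 3·u^2 - 6·u - 6)·e^(-u)/9, the numerator is ≈ 0.18118 and the denominator is 2/3.
This evaluates to P = 0.2718.

P ≈ 0.272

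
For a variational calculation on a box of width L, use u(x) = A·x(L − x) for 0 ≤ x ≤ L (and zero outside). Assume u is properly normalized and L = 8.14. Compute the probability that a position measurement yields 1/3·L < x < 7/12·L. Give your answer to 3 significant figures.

P = ∫_{1/3·L}^{7/12·L} |u(x)|² dx.
With A² fixed by ∫|u|² = 1, i.e. A² = (L^5/30)^(−1), substitute and integrate.
Let t = x/L; then A² and the length scale cancel, so P = ∫_{1/3}^{7/12} t^2·(1 - t)^2 dt ÷ ∫_{0}^{1} t^2·(1 - t)^2 dt.
With ∫ t^2·(1 - t)^2 dt = t^3·(6·t^2 - 15·t + 10)/30 + C, the region integral is ≈ 0.014783 and the full one is 1/30.
Taking the ratio, P = 0.4435.

P ≈ 0.444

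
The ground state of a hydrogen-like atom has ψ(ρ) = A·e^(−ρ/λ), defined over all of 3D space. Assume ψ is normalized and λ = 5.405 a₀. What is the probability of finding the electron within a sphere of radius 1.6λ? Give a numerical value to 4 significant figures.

With dV = 4πρ²dρ, the probability is ∫|ψ|² dV over ρ ≤ 1.6λ.
The full normalization integral is A²·[π·λ^3] = 1, fixing A².
Substituting u = ρ/λ, A², 4π and the length scale all cancel in the ratio: P = ∫_{0}^{1.6} u^2·e^(-2·u) du / ∫_{0}^{∞} u^2·e^(-2·u) du.
An antiderivative of u^2·e^(-2·u) is -(2·u^2 + 2·u + 1)·e^(-2·u)/4; evaluating from 0 to 1.6 gives 1/4 - 233·e^(-16/5)/100, while the full integral is 1/4.
Taking the ratio yields P = 0.62010.

P ≈ 0.6201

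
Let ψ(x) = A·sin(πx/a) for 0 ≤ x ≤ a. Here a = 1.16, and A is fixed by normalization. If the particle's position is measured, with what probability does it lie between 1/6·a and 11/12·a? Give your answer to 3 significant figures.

P ≈ 0.967

P = ∫_{1/6·a}^{11/12·a} |ψ(x)|² dx.
The normalization integral ∫|ψ|²dx over the whole domain equals a/2·A², and A² cancels in the ratio.
Let u = x/a; then A² and the length scale cancel, so P = ∫_{1/6}^{11/12} sin(π·u)^2 du ÷ ∫_{0}^{1} sin(π·u)^2 du.
With ∫ sin(π·u)^2 du = u/2 - sin(2·π·u)/(4·π) + C, the region integral is 1/(8·π) + √(3)/(8·π) + 3/8 and the full one is 1/2.
Taking the ratio, P = (1 + √(3) + 3·π)/(4·π).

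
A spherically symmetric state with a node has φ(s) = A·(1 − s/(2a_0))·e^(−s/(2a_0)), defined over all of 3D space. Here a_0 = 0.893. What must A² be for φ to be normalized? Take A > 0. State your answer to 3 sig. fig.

A^2 ≈ 0.0559

The normalization condition is ∫|φ|² 4πs² ds = 1 from 0 to ∞.
Using ∫₀^∞ sⁿ e^(−αs) ds = n!/αⁿ⁺¹, with φ = A·(1 − s/(2a_0))·e^(−s/(2a_0)), the integral evaluates to A²·[8·π·a_0^3].
Setting this equal to 1 gives A² = 1/(8·π·a_0^3).
Plugging in a_0 = 0.893 yields A = 0.2364.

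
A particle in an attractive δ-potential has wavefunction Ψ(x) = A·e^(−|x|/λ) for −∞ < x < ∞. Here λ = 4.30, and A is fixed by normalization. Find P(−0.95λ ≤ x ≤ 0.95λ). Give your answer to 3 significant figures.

P ≈ 0.850

P = ∫_{−0.95λ}^{0.95λ} |Ψ(x)|² dx.
With A² fixed by ∫|Ψ|² = 1, i.e. A² = (λ)^(−1), substitute and integrate.
Both integrals are even about x = 0, so only the x ≥ 0 halves are needed (the factors of 2 cancel). Let u = x/λ; then A² and the length scale cancel, so P = ∫_{0}^{0.95} e^(-2·u) du ÷ ∫_{0}^{∞} e^(-2·u) du.
An antiderivative of e^(-2·u) is -e^(-2·u)/2; evaluating from 0 to 0.95 gives 1/2 - e^(-19/10)/2, while the full integral is 1/2.
This works out to P = 0.8504.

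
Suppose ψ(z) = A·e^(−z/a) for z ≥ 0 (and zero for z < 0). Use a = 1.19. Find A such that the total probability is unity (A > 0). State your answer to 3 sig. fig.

Require ∫ |ψ|² dz = 1 over the whole domain.
Carrying out the integral gives A² · a/2.
Hence A² = 1/[a/2].
With a = 1.19: A² = 1.681 and A = 1.296.

A ≈ 1.30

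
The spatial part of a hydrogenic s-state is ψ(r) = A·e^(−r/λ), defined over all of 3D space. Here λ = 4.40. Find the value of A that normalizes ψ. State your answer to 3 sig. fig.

We need A² ∫|f|² 4πr² dr = 1, taking the integral from 0 to ∞.
∫|ψ|² 4πr² dr = A²·(π·λ^3).
So A² = (π·λ^3)^(−1).
With λ = 4.40: A² = 0.003737 and A = 0.06113.

A ≈ 0.0611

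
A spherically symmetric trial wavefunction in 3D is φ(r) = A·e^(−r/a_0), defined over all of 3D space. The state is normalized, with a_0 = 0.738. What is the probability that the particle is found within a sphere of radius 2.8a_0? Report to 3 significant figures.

P ≈ 0.918

Integrate the radial probability density 4πr²|φ|² over r ≤ 2.8a_0.
A² is fixed by ∫₀^∞ 4πr²|φ|² dr = 1, i.e. A² = (π·a_0^3)^(−1).
Substituting u = r/a_0, A², 4π and the length scale all cancel in the ratio: P = ∫_{0}^{2.8} u^2·e^(-2·u) du / ∫_{0}^{∞} u^2·e^(-2·u) du.
An antiderivative of u^2·e^(-2·u) is -(2·u^2 + 2·u + 1)·e^(-2·u)/4; evaluating from 0 to 2.8 gives 1/4 - 557·e^(-28/5)/100, while the full integral is 1/4.
Taking the ratio yields P = 0.9176.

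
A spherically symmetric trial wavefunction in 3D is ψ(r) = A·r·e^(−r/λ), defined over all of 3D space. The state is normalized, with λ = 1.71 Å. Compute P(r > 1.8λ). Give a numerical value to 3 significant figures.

P ≈ 0.706

P = ∫ |ψ|² 4πr² dr over r > 1.8λ.
A² is fixed by ∫₀^∞ 4πr²|ψ|² dr = 1, i.e. A² = (3·π·λ^5)^(−1).
Let u = r/λ; then A², 4π and the length scale all cancel, so P = ∫_{1.8}^{∞} u^4·e^(-2·u) du ÷ ∫_{0}^{∞} u^4·e^(-2·u) du.
Using ∫ u^4·e^(-2·u) du = -(u^4/2 + u^3 + 3·u^2/2 + 3·u/2 + 3/4)·e^(-2·u), the numerator is ≈ 0.52983 and the denominator is 3/4.
The region integral divided by the full integral gives P = 0.7064.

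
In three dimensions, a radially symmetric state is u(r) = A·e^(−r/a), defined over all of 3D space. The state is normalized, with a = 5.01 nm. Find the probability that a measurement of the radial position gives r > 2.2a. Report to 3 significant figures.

With dV = 4πr²dr, the probability is ∫|u|² dV over r > 2.2a.
The full normalization integral is A²·[π·a^3] = 1, fixing A².
Let t = r/a; then A², 4π and the length scale all cancel, so P = ∫_{2.2}^{∞} t^2·e^(-2·t) dt ÷ ∫_{0}^{∞} t^2·e^(-2·t) dt.
With ∫ t^2·e^(-2·t) dt = -(2·t^2 + 2·t + 1)·e^(-2·t)/4 + C, the region integral is 377·e^(-22/5)/100 and the full one is 1/4.
The region integral divided by the full integral gives P = 0.1851.

P ≈ 0.185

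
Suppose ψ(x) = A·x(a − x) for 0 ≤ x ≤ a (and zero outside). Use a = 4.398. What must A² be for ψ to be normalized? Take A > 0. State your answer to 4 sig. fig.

Normalization requires ∫|ψ|² dx = 1, integrated from 0 to a.
With ψ = A·x(a − x), the integral evaluates to A²·[a^5/30].
Setting this equal to 1 gives A² = 1/(a^5/30).
With a = 4.398: A² = 0.018232 and A = 0.13503.

A^2 ≈ 0.01823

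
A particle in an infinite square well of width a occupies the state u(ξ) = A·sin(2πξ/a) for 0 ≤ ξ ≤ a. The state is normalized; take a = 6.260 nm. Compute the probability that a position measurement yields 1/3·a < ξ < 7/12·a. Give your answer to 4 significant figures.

P ≈ 0.1122

|u|² is the probability density, so P = ∫_{1/3·a}^{7/12·a} |u|² dξ.
With A² fixed by ∫|u|² = 1, i.e. A² = (a/2)^(−1), substitute and integrate.
Let t = ξ/a; then A² and the length scale cancel, so P = ∫_{1/3}^{7/12} sin(2·π·t)^2 dt ÷ ∫_{0}^{1} sin(2·π·t)^2 dt.
An antiderivative of sin(2·π·t)^2 is t/2 - sin(4·π·t)/(8·π); evaluating from 1/3 to 7/12 gives -√(3)/(8·π) + 1/8, while the full integral is 1/2.
The result is P = (π - √(3))/(4·π).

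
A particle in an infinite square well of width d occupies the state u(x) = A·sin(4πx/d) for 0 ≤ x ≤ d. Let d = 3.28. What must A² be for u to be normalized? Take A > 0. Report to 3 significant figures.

Normalization requires ∫|u|² dx = 1, integrated from 0 to d.
The integral (without the A² prefactor) comes out to d/2.
With d = 3.28: A² = 0.6098 and A = 0.7809.

A^2 ≈ 0.610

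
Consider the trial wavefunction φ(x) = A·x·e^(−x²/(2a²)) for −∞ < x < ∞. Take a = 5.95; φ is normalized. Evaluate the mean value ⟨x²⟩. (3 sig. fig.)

⟨x^2⟩ ≈ 53.1

⟨x²⟩ = ∫ x^2 |φ|² dx over the full domain.
Since the A² factors cancel between numerator and denominator, ⟨x²⟩ = 3·a^2/2.
With a = 5.95, ⟨x^2⟩ = 53.10.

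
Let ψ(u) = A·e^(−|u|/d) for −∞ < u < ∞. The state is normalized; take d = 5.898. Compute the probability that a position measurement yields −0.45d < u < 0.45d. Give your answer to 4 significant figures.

The probability is P = ∫ |ψ|² du over [−0.45d, 0.45d].
Since A² = 1/(d), this is the region integral divided by the full normalization integral.
Both integrals are even about u = 0, so only the u ≥ 0 halves are needed (the factors of 2 cancel). Substituting t = u/d, A² and the length scale cancel in the ratio: P = ∫_{0}^{0.45} e^(-2·t) dt / ∫_{0}^{∞} e^(-2·t) dt.
With ∫ e^(-2·t) dt = -e^(-2·t)/2 + C, the region integral is 1/2 - e^(-9/10)/2 and the full one is 1/2.
Evaluating gives P = 0.59343.

P ≈ 0.5934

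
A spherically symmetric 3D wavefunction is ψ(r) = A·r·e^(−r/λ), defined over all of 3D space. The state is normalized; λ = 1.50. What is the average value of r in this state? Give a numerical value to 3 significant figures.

⟨r⟩ ≈ 3.75

⟨r⟩ = ∫ r |ψ|² 4πr² dr over the full domain.
Using ∫₀^∞ rⁿ e^(−αr) dr = n!/αⁿ⁺¹, since the A² factors cancel between numerator and denominator, ⟨r⟩ = 5·λ/2.
Putting λ = 1.50 gives 3.750.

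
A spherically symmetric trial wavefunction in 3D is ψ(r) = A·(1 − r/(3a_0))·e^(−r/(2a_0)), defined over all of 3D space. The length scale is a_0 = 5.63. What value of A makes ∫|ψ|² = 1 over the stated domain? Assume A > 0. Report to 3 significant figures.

We need A² ∫|f|² 4πr² dr = 1, taking the integral from 0 to ∞.
The angular integral contributes 4π, leaving ∫₀^∞ r²|ψ|² dr.
Carrying out the integral gives A² · 8·π·a_0^3/3.
So A² = (8·π·a_0^3/3)^(−1).
Substituting a_0 = 5.63 gives A² = 0.0006689, so A = 0.02586.

A ≈ 0.0259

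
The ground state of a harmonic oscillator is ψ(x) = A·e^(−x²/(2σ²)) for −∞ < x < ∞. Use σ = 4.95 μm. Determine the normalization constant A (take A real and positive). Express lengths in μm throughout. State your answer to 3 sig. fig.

The normalization condition is ∫|ψ|² dx = 1 from −∞ to ∞.
Carrying out the integral gives A² · √(π)·σ.
Hence A² = 1/[√(π)·σ].
Plugging in σ = 4.95 yields A = 0.3376.

A ≈ 0.338 μm^(-1/2)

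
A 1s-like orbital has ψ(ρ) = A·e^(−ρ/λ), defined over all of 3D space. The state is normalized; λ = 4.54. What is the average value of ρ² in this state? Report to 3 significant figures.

⟨ρ^2⟩ ≈ 61.8

The expectation value is the |ψ|²-weighted average of ρ^2: ∫ ρ^2|ψ|² 4πρ² dρ.
The ratio of the moment integral to the normalization integral gives ⟨ρ²⟩ = 3·λ^2.
With λ = 4.54, ⟨ρ^2⟩ = 61.83.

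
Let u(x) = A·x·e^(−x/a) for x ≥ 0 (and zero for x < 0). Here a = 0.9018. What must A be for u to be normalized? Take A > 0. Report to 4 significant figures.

A ≈ 2.335

Require ∫ |u|² dx = 1 over the whole domain.
Recall ∫₀^∞ x^m e^(−x/β) dx = m!·β^(m+1), ∫|u|² dx = A²·(a^3/4).
So A² = (a^3/4)^(−1).
With a = 0.9018: A² = 5.4542 and A = 2.3354.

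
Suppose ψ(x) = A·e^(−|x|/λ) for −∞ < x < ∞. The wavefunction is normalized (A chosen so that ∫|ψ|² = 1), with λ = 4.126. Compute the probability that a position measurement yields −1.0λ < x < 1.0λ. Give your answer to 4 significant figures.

The probability is P = ∫ |ψ|² dx over [−1.0λ, 1.0λ].
Since A² = 1/(λ), this is the region integral divided by the full normalization integral.
Both integrals are even about x = 0, so only the x ≥ 0 halves are needed (the factors of 2 cancel). Let u = x/λ; then A² and the length scale cancel, so P = ∫_{0}^{1.0} e^(-2·u) du ÷ ∫_{0}^{∞} e^(-2·u) du.
With ∫ e^(-2·u) du = -e^(-2·u)/2 + C, the region integral is 1/2 - e^(-2)/2 and the full one is 1/2.
The result is P = 0.86466.

P ≈ 0.8647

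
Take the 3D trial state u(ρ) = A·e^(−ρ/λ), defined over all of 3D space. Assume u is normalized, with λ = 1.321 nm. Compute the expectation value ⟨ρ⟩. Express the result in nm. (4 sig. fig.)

⟨ρ⟩ ≈ 1.982 nm

The expectation value is the |u|²-weighted average of ρ: ∫ ρ|u|² 4πρ² dρ.
With ∫₀^∞ ρ^3 e^(−αρ) dρ = 3!/α^4, the ratio of the moment integral to the normalization integral gives ⟨ρ⟩ = 3·λ/2.
With λ = 1.321, ⟨ρ⟩ = 1.9815.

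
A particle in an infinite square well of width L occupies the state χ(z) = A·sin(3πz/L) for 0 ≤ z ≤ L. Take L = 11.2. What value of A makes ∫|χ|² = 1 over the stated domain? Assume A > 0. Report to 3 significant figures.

We need A² ∫|f|² dz = 1, taking the integral from 0 to L.
The integral (without the A² prefactor) comes out to L/2.
Hence A² = 1/[L/2].
With L = 11.2: A² = 0.1786 and A = 0.4226.

A ≈ 0.423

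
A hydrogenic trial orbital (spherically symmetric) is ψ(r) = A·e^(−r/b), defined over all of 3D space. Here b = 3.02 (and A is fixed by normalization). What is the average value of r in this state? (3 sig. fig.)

⟨r⟩ ≈ 4.53

By definition ⟨r⟩ = ∫ r |ψ(r)|² 4πr² dr.
The ratio of the moment integral to the normalization integral gives ⟨r⟩ = 3·b/2.
With b = 3.02, ⟨r⟩ = 4.530.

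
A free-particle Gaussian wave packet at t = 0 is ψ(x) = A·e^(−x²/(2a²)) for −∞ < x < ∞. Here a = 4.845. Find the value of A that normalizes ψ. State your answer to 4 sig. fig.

A ≈ 0.3412

We need A² ∫|f|² dx = 1, taking the integral from −∞ to ∞.
Carrying out the integral gives A² · √(π)·a.
With a = 4.845: A² = 0.11645 and A = 0.34124.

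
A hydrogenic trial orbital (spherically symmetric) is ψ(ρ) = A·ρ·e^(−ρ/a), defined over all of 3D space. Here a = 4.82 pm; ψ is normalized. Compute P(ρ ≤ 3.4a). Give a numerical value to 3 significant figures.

P = ∫ |ψ|² 4πρ² dρ over ρ ≤ 3.4a.
Normalization gives A² = 1/(3·π·a^5).
Substituting u = ρ/a, A², 4π and the length scale all cancel in the ratio: P = ∫_{0}^{3.4} u^4·e^(-2·u) du / ∫_{0}^{∞} u^4·e^(-2·u) du.
Using ∫ u^4·e^(-2·u) du = -(u^4/2 + u^3 + 3·u^2/2 + 3·u/2 + 3/4)·e^(-2·u), the numerator is ≈ 0.60598 and the denominator is 3/4.
The region integral divided by the full integral gives P = 0.8080.

P ≈ 0.808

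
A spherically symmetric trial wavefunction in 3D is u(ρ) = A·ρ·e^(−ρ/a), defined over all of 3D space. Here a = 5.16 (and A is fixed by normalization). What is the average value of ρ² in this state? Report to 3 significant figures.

By definition ⟨ρ²⟩ = ∫ ρ^2 |u(ρ)|² 4πρ² dρ.
Since the A² factors cancel between numerator and denominator, ⟨ρ²⟩ = 15·a^2/2.
With a = 5.16, ⟨ρ^2⟩ = 199.7.

⟨ρ^2⟩ ≈ 200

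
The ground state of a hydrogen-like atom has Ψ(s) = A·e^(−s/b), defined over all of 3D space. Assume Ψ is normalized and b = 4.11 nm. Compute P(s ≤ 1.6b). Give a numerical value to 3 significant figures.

Integrate the radial probability density 4πs²|Ψ|² over s ≤ 1.6b.
The full normalization integral is A²·[π·b^3] = 1, fixing A².
Substituting u = s/b, A², 4π and the length scale all cancel in the ratio: P = ∫_{0}^{1.6} u^2·e^(-2·u) du / ∫_{0}^{∞} u^2·e^(-2·u) du.
Using ∫ u^2·e^(-2·u) du = -(2·u^2 + 2·u + 1)·e^(-2·u)/4, the numerator is 1/4 - 233·e^(-16/5)/100 and the denominator is 1/4.
Taking the ratio yields P = 0.6201.

P ≈ 0.620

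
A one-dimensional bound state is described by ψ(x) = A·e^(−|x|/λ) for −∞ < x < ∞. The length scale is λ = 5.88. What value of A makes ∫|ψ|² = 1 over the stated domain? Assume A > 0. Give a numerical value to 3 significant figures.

A ≈ 0.412

The normalization condition is ∫|ψ|² dx = 1 from −∞ to ∞.
Recall ∫₀^∞ x^m e^(−x/β) dx = m!·β^(m+1), carrying out the integral gives A² · λ.
Hence A² = 1/[λ].
With λ = 5.88: A² = 0.1701 and A = 0.4124.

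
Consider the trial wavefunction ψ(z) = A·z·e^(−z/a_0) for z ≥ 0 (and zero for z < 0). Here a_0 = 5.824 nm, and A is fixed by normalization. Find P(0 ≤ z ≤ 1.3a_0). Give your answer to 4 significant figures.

P = ∫_{0}^{1.3a_0} |ψ(z)|² dz.
Since A² = 1/(a_0^3/4), this is the region integral divided by the full normalization integral.
Substituting u = z/a_0, A² and the length scale cancel in the ratio: P = ∫_{0}^{1.3} u^2·e^(-2·u) du / ∫_{0}^{∞} u^2·e^(-2·u) du.
An antiderivative of u^2·e^(-2·u) is -(2·u^2 + 2·u + 1)·e^(-2·u)/4; evaluating from 0 to 1.3 gives 1/4 - 349·e^(-13/5)/200, while the full integral is 1/4.
Evaluating gives P = 0.48157.

P ≈ 0.4816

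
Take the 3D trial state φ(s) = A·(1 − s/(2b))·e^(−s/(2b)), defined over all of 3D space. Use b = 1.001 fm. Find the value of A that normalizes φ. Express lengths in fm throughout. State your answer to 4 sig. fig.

The normalization condition is ∫|φ|² 4πs² ds = 1 from 0 to ∞.
The angular integral contributes 4π, leaving ∫₀^∞ s²|φ|² ds.
With ∫₀^∞ s^4 e^(−αs) ds = 4!/α^5, the integral (without the A² prefactor) comes out to 8·π·b^3.
Setting this equal to 1 gives A² = 1/(8·π·b^3).
Substituting b = 1.001 gives A² = 0.039670, so A = 0.19917.

A ≈ 0.1992 fm^(-3/2)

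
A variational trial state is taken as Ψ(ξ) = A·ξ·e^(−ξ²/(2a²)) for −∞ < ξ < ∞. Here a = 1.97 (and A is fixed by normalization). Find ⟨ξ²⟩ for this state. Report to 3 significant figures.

⟨ξ²⟩ = ∫ ξ^2 |Ψ|² dξ over the full domain.
With ∫_{−∞}^{∞} ξ^(2m) e^(−αξ²) dξ = (2m−1)!!·√π / (2^m α^(m+1/2)), since the A² factors cancel between numerator and denominator, ⟨ξ²⟩ = 3·a^2/2.
With a = 1.97, ⟨ξ^2⟩ = 5.821.

⟨ξ^2⟩ ≈ 5.82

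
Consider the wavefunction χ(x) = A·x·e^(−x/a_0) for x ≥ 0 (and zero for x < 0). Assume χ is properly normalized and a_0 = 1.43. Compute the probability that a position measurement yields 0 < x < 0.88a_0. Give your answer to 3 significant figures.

P ≈ 0.259

The probability is P = ∫ |χ|² dx over [0, 0.88a_0].
The normalization integral ∫|χ|²dx over the whole domain equals a_0^3/4·A², and A² cancels in the ratio.
In terms of u = x/a_0 (A² and the length scale cancel between numerator and denominator), P = [∫_{0}^{0.88} u^2·e^(-2·u) du] / [∫_{0}^{∞} u^2·e^(-2·u) du].
Using ∫ u^2·e^(-2·u) du = -(2·u^2 + 2·u + 1)·e^(-2·u)/4, the numerator is 1/4 - 2693·e^(-44/25)/2500 and the denominator is 1/4.
Taking the ratio, P = 0.2587.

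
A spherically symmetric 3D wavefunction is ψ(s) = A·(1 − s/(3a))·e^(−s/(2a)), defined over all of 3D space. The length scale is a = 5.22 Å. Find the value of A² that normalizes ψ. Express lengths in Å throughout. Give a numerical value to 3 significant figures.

A^2 ≈ 0.000839 Å^(-3)

Require ∫ |ψ|² 4πs² ds = 1 over the whole domain.
The angular integral contributes 4π, leaving ∫₀^∞ s²|ψ|² ds.
Recall ∫₀^∞ s^m e^(−s/β) ds = m!·β^(m+1), ∫|ψ|² 4πs² ds = A²·(8·π·a^3/3).
Substituting a = 5.22 gives A² = 0.0008392, so A = 0.02897.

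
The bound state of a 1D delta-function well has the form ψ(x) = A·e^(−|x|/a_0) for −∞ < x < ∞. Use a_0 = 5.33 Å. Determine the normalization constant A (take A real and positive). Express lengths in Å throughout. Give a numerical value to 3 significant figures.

A ≈ 0.433 Å^(-1/2)

The normalization condition is ∫|ψ|² dx = 1 from −∞ to ∞.
The integral (without the A² prefactor) comes out to a_0.
Setting this equal to 1 gives A² = 1/(a_0).
With a_0 = 5.33: A² = 0.1876 and A = 0.4331.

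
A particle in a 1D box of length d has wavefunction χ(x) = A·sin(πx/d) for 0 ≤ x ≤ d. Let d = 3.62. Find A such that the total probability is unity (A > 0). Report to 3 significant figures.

A ≈ 0.743

The normalization condition is ∫|χ|² dx = 1 from 0 to d.
With χ = A·sin(πx/d), the integral evaluates to A²·[d/2].
Plugging in d = 3.62 yields A = 0.7433.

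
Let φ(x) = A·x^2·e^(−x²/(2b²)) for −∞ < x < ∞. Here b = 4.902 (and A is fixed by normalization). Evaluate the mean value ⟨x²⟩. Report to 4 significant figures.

⟨x^2⟩ ≈ 60.07

The expectation value is the |φ|²-weighted average of x^2: ∫ x^2|φ|² dx.
With ∫_{−∞}^{∞} x^(2m) e^(−αx²) dx = (2m−1)!!·√π / (2^m α^(m+1/2)), since the A² factors cancel between numerator and denominator, ⟨x²⟩ = 5·b^2/2.
With b = 4.902, ⟨x^2⟩ = 60.074.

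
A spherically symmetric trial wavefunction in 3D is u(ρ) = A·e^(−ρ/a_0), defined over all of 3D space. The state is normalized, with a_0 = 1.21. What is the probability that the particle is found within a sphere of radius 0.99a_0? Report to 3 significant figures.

P ≈ 0.318

P = ∫ |u|² 4πρ² dρ over ρ ≤ 0.99a_0.
A² is fixed by ∫₀^∞ 4πρ²|u|² dρ = 1, i.e. A² = (π·a_0^3)^(−1).
Let t = ρ/a_0; then A², 4π and the length scale all cancel, so P = ∫_{0}^{0.99} t^2·e^(-2·t) dt ÷ ∫_{0}^{∞} t^2·e^(-2·t) dt.
An antiderivative of t^2·e^(-2·t) is -(2·t^2 + 2·t + 1)·e^(-2·t)/4; evaluating from 0 to 0.99 gives ≈ 0.079478, while the full integral is 1/4.
The region integral divided by the full integral gives P = 0.3179.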